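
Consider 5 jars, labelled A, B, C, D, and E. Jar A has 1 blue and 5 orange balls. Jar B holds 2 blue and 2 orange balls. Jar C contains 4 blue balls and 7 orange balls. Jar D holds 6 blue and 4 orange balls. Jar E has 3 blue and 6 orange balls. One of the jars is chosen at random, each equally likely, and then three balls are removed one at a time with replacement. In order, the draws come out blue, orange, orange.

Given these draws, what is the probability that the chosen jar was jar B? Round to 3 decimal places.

Under each hypothesis, the probability of the observed sequence is: P(data | jar A) = (1/6)(5/6)(5/6) = 0.11574; P(data | jar B) = (2/4)(2/4)(2/4) = 0.125; P(data | jar C) = (4/11)(7/11)(7/11) = 0.14726; P(data | jar D) = (6/10)(4/10)(4/10) = 0.096; P(data | jar E) = (3/9)(6/9)(6/9) = 0.14815.
Multiplying each by its prior: 1/5 · 0.11574 = 0.023148, 1/5 · 0.125 = 0.025, 1/5 · 0.14726 = 0.029452, 1/5 · 0.096 = 0.0192, 1/5 · 0.14815 = 0.02963; summing to 0.12643.
By Bayes' rule, P(jar B | data) = (0.025) / (0.12643) = 0.19774.

0.198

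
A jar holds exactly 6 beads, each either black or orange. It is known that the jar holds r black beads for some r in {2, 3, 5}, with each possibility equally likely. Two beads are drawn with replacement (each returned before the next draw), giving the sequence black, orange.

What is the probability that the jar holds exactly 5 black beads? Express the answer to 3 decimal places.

The likelihood of the observed sequence under each hypothesis: P(data | r = 2) = (2/6)(4/6) = 2/9; P(data | r = 3) = (3/6)(3/6) = 1/4; P(data | r = 5) = (5/6)(1/6) = 5/36.
The prior-weighted likelihoods are 1/3 · 2/9 = 2/27, 1/3 · 1/4 = 1/12, 1/3 · 5/36 = 5/108; with total 11/54.
Therefore the posterior P(r = 5 | data) = (5/108) / (11/54) = 5/22.

0.227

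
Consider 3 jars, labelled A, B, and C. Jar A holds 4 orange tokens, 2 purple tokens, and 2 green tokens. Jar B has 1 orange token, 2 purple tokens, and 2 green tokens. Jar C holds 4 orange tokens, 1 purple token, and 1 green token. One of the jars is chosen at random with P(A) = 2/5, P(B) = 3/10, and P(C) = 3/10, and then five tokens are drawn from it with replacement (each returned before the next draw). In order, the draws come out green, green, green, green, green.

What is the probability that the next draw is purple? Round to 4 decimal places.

For each hypothesis, P(data | H) works out to: P(data | jar A) = (2/8)(2/8)(2/8)(2/8)(2/8) = 0.00097656; P(data | jar B) = (2/5)(2/5)(2/5)(2/5)(2/5) = 0.01024; P(data | jar C) = (1/6)(1/6)(1/6)(1/6)(1/6) = 0.0001286.
Weighting by the prior gives 2/5 · 0.00097656 = 0.00039063, 3/10 · 0.01024 = 0.003072, 3/10 · 0.0001286 = 3.858e-05; summing to 0.0035012.
Normalising, the posterior is P(jar A | data) = 0.11157, P(jar B | data) = 0.87741, P(jar C | data) = 0.011019.
Averaging over the posterior, P(purple next | data) = (1/4)(0.11157) + (2/5)(0.87741) + (1/6)(0.011019) = 0.38069.

0.3807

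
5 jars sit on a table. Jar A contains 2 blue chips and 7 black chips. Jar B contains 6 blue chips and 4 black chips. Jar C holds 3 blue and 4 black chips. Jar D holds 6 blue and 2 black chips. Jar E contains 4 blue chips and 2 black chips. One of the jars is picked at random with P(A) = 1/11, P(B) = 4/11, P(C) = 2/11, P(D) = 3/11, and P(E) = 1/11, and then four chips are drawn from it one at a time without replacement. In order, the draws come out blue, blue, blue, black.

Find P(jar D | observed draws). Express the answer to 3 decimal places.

The likelihood of the observed sequence under each hypothesis: P(data | jar A) = (2/9)(1/8)(0/7) = 0; P(data | jar B) = (6/10)(5/9)(4/8)(4/7) = 2/21; P(data | jar C) = (3/7)(2/6)(1/5)(4/4) = 1/35; P(data | jar D) = (6/8)(5/7)(4/6)(2/5) = 1/7; P(data | jar E) = (4/6)(3/5)(2/4)(2/3) = 2/15.
The prior-weighted likelihoods are 1/11 · 0 = 0, 4/11 · 2/21 = 8/231, 2/11 · 1/35 = 2/385, 3/11 · 1/7 = 3/77, 1/11 · 2/15 = 2/165; with total 1/11.
Therefore the posterior P(jar D | data) = (3/77) / (1/11) = 3/7.

0.429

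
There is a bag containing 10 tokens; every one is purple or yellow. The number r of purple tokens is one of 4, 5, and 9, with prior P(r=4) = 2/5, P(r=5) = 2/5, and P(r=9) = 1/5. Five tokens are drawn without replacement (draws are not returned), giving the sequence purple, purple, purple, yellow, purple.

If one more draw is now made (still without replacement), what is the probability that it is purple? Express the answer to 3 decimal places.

The likelihood of the observed sequence under each hypothesis: P(data | r = 4) = (4/10)(3/9)(2/8)(6/7)(1/6) = 0.0047619; P(data | r = 5) = (5/10)(4/9)(3/8)(5/7)(2/6) = 0.019841; P(data | r = 9) = (9/10)(8/9)(7/8)(1/7)(6/6) = 0.1.
Weighting by the prior gives 2/5 · 0.0047619 = 0.0019048, 2/5 · 0.019841 = 0.0079365, 1/5 · 0.1 = 0.02; summing to 0.029841.
Dividing through by the total gives posterior P(r = 4 | data) = 0.06383, P(r = 5 | data) = 0.26596, P(r = 9 | data) = 0.67021.
The predictive probability is P(purple next | data) = (0)(0.06383) + (1/5)(0.26596) + (1)(0.67021) = 0.7234.

0.723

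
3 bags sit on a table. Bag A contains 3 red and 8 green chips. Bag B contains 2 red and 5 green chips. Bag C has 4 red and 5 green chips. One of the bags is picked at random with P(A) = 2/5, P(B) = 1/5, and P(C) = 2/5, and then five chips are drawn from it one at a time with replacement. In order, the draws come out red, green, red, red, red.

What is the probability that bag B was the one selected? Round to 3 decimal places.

Under each hypothesis, the probability of the observed sequence is: P(data | bag A) = (3/11)(8/11)(3/11)(3/11)(3/11) = 0.0040236; P(data | bag B) = (2/7)(5/7)(2/7)(2/7)(2/7) = 0.0047599; P(data | bag C) = (4/9)(5/9)(4/9)(4/9)(4/9) = 0.021677.
Weighting by the prior gives 2/5 · 0.0040236 = 0.0016094, 1/5 · 0.0047599 = 0.00095198, 2/5 · 0.021677 = 0.0086708; summing to 0.011232.
By Bayes' rule, P(bag B | data) = (0.00095198) / (0.011232) = 0.084755.

0.085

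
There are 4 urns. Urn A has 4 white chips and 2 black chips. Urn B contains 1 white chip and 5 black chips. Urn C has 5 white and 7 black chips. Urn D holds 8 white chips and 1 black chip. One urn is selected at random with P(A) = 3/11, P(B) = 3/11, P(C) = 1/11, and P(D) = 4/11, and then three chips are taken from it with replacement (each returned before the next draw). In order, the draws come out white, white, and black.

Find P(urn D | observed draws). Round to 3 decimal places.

Under each hypothesis, the probability of the observed sequence is: P(data | urn A) = (4/6)(4/6)(2/6) = 0.14815; P(data | urn B) = (1/6)(1/6)(5/6) = 0.023148; P(data | urn C) = (5/12)(5/12)(7/12) = 0.10127; P(data | urn D) = (8/9)(8/9)(1/9) = 0.087791.
Multiplying each by its prior: 3/11 · 0.14815 = 0.040404, 3/11 · 0.023148 = 0.0063131, 1/11 · 0.10127 = 0.0092066, 4/11 · 0.087791 = 0.031924; with total 0.087848.
So P(urn D | data) = (0.031924) / (0.087848) = 0.3634.

0.363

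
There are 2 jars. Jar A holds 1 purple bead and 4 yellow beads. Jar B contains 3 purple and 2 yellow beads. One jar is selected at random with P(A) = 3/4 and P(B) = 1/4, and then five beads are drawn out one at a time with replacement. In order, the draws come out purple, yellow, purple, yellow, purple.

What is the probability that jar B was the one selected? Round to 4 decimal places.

0.6923

For each hypothesis, P(data | H) works out to: P(data | jar A) = (1/5)(4/5)(1/5)(4/5)(1/5) = 0.00512; P(data | jar B) = (3/5)(2/5)(3/5)(2/5)(3/5) = 0.03456.
Multiplying each by its prior: 3/4 · 0.00512 = 0.00384, 1/4 · 0.03456 = 0.00864; these sum to 0.01248.
Hence P(jar B | data) = (0.00864) / (0.01248) = 0.69231.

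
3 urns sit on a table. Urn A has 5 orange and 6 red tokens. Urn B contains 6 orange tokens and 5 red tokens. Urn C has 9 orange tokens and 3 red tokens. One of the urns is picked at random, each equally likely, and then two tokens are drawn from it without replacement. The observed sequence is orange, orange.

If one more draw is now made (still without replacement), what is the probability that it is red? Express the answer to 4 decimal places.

0.4364

Compute the likelihood of the observed sequence for each case: P(data | urn A) = (5/11)(4/10) = 2/11; P(data | urn B) = (6/11)(5/10) = 3/11; P(data | urn C) = (9/12)(8/11) = 6/11.
Multiplying each by its prior: 1/3 · 2/11 = 2/33, 1/3 · 3/11 = 1/11, 1/3 · 6/11 = 2/11; these sum to 1/3.
Normalising, the posterior is P(urn A | data) = 2/11, P(urn B | data) = 3/11, P(urn C | data) = 6/11.
Averaging over the posterior, P(red next | data) = (2/3)(2/11) + (5/9)(3/11) + (3/10)(6/11) = 24/55.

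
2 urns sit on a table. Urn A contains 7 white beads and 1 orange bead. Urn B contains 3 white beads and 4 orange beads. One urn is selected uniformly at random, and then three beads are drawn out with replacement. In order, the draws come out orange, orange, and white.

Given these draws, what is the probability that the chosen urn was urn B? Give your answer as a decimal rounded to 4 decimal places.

Under each hypothesis, the probability of the observed sequence is: P(data | urn A) = (1/8)(1/8)(7/8) = 0.013672; P(data | urn B) = (4/7)(4/7)(3/7) = 0.13994.
The prior-weighted likelihoods are 1/2 · 0.013672 = 0.0068359, 1/2 · 0.13994 = 0.069971; with total 0.076807.
So P(urn B | data) = (0.069971) / (0.076807) = 0.911.

0.9110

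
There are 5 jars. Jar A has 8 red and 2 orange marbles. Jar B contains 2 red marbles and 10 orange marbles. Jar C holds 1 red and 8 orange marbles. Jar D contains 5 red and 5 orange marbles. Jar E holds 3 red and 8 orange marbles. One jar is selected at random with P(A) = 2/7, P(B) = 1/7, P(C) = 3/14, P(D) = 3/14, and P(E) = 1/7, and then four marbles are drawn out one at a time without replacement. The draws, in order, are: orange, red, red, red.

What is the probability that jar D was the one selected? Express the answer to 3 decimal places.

Under each hypothesis, the probability of the observed sequence is: P(data | jar A) = (2/10)(8/9)(7/8)(6/7) = 0.13333; P(data | jar B) = (10/12)(2/11)(1/10)(0/9) = 0; P(data | jar C) = (8/9)(1/8)(0/7) = 0; P(data | jar D) = (5/10)(5/9)(4/8)(3/7) = 0.059524; P(data | jar E) = (8/11)(3/10)(2/9)(1/8) = 0.0060606.
Weighting by the prior gives 2/7 · 0.13333 = 0.038095, 1/7 · 0 = 0, 3/14 · 0 = 0, 3/14 · 0.059524 = 0.012755, 1/7 · 0.0060606 = 0.0008658; summing to 0.051716.
So P(jar D | data) = (0.012755) / (0.051716) = 0.24664.

0.247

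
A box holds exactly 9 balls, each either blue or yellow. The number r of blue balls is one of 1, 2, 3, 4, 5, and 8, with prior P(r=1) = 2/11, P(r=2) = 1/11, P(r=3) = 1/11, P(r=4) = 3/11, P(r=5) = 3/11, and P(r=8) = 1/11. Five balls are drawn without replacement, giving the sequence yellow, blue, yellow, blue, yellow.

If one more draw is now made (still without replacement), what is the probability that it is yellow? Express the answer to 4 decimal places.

0.5063

Compute the likelihood of the observed sequence for each case: P(data | r = 1) = (8/9)(1/8)(7/7)(0/6) = 0; P(data | r = 2) = (7/9)(2/8)(6/7)(1/6)(5/5) = 0.027778; P(data | r = 3) = (6/9)(3/8)(5/7)(2/6)(4/5) = 0.047619; P(data | r = 4) = (5/9)(4/8)(4/7)(3/6)(3/5) = 0.047619; P(data | r = 5) = (4/9)(5/8)(3/7)(4/6)(2/5) = 0.031746; P(data | r = 8) = (1/9)(8/8)(0/7) = 0.
Multiplying each by its prior: 2/11 · 0 = 0, 1/11 · 0.027778 = 0.0025253, 1/11 · 0.047619 = 0.004329, 3/11 · 0.047619 = 0.012987, 3/11 · 0.031746 = 0.008658, 1/11 · 0 = 0; with total 0.028499.
Normalising, the posterior is P(r = 1 | data) = 0, P(r = 2 | data) = 0.088608, P(r = 3 | data) = 0.1519, P(r = 4 | data) = 0.4557, P(r = 5 | data) = 0.3038, P(r = 8 | data) = 0.
So P(yellow next | data) = Σ P(yellow next | H) P(H | data) = (1)(0.088608) + (3/4)(0.1519) + (1/2)(0.4557) + (1/4)(0.3038) = 0.50633.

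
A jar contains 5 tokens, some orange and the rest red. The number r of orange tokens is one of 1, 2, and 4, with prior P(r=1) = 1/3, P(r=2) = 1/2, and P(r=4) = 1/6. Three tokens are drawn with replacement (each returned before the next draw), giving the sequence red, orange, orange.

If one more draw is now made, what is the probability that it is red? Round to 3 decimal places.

Compute the likelihood of the observed sequence for each case: P(data | r = 1) = (4/5)(1/5)(1/5) = 4/125; P(data | r = 2) = (3/5)(2/5)(2/5) = 12/125; P(data | r = 4) = (1/5)(4/5)(4/5) = 16/125.
Multiplying each by its prior: 1/3 · 4/125 = 4/375, 1/2 · 12/125 = 6/125, 1/6 · 16/125 = 8/375; summing to 2/25.
Normalising, the posterior is P(r = 1 | data) = 2/15, P(r = 2 | data) = 3/5, P(r = 4 | data) = 4/15.
The predictive probability is P(red next | data) = (4/5)(2/15) + (3/5)(3/5) + (1/5)(4/15) = 13/25.

0.520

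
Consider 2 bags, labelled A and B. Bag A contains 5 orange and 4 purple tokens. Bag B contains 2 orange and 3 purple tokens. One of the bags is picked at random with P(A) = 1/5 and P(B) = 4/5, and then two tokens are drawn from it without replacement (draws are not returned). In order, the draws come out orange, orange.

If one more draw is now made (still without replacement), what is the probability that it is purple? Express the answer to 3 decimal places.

0.824

Under each hypothesis, the probability of the observed sequence is: P(data | bag A) = (5/9)(4/8) = 5/18; P(data | bag B) = (2/5)(1/4) = 1/10.
Weighting by the prior gives 1/5 · 5/18 = 1/18, 4/5 · 1/10 = 2/25; these sum to 61/450.
Dividing through by the total gives posterior P(bag A | data) = 25/61, P(bag B | data) = 36/61.
The predictive probability is P(purple next | data) = (4/7)(25/61) + (1)(36/61) = 352/427.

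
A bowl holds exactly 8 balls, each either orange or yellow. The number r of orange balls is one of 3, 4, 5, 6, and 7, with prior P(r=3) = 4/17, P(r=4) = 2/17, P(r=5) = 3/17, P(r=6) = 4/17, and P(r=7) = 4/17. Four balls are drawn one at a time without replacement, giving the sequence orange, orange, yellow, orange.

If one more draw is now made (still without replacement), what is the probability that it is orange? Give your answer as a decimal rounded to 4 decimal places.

0.7081

For each hypothesis, P(data | H) works out to: P(data | r = 3) = (3/8)(2/7)(5/6)(1/5) = 1/56; P(data | r = 4) = (4/8)(3/7)(4/6)(2/5) = 2/35; P(data | r = 5) = (5/8)(4/7)(3/6)(3/5) = 3/28; P(data | r = 6) = (6/8)(5/7)(2/6)(4/5) = 1/7; P(data | r = 7) = (7/8)(6/7)(1/6)(5/5) = 1/8.
The prior-weighted likelihoods are 4/17 · 1/56 = 1/238, 2/17 · 2/35 = 4/595, 3/17 · 3/28 = 9/476, 4/17 · 1/7 = 4/119, 4/17 · 1/8 = 1/34; these sum to 13/140.
Dividing through by the total gives posterior P(r = 3 | data) = 10/221, P(r = 4 | data) = 16/221, P(r = 5 | data) = 45/221, P(r = 6 | data) = 80/221, P(r = 7 | data) = 70/221.
The predictive probability is P(orange next | data) = (0)(10/221) + (1/4)(16/221) + (1/2)(45/221) + (3/4)(80/221) + (1)(70/221) = 313/442.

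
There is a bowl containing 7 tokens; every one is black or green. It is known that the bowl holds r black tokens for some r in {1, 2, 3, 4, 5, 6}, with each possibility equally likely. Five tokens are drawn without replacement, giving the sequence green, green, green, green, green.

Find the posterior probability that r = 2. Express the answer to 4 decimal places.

Compute the likelihood of the observed sequence for each case: P(data | r = 1) = (6/7)(5/6)(4/5)(3/4)(2/3) = 2/7; P(data | r = 2) = (5/7)(4/6)(3/5)(2/4)(1/3) = 1/21; P(data | r = 3) = (4/7)(3/6)(2/5)(1/4)(0/3) = 0; P(data | r = 4) = (3/7)(2/6)(1/5)(0/4) = 0; P(data | r = 5) = (2/7)(1/6)(0/5) = 0; P(data | r = 6) = (1/7)(0/6) = 0.
Weighting by the prior gives 1/6 · 2/7 = 1/21, 1/6 · 1/21 = 1/126, 1/6 · 0 = 0, 1/6 · 0 = 0, 1/6 · 0 = 0, 1/6 · 0 = 0; these sum to 1/18.
So P(r = 2 | data) = (1/126) / (1/18) = 1/7.

0.1429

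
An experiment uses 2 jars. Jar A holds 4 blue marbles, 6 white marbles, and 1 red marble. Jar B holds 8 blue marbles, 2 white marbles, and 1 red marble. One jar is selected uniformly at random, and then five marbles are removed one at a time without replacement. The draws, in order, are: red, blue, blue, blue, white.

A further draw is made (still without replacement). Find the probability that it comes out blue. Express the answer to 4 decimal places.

Compute the likelihood of the observed sequence for each case: P(data | jar A) = (1/11)(4/10)(3/9)(2/8)(6/7) = 0.0025974; P(data | jar B) = (1/11)(8/10)(7/9)(6/8)(2/7) = 0.012121.
Multiplying each by its prior: 1/2 · 0.0025974 = 0.0012987, 1/2 · 0.012121 = 0.0060606; these sum to 0.0073593.
Dividing through by the total gives posterior P(jar A | data) = 0.17647, P(jar B | data) = 0.82353.
Averaging over the posterior, P(blue next | data) = (1/6)(0.17647) + (5/6)(0.82353) = 0.71569.

0.7157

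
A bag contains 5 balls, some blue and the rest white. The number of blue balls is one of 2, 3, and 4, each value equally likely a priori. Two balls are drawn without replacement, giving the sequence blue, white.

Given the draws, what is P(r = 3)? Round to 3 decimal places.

0.375

The likelihood of the observed sequence under each hypothesis: P(data | r = 2) = (2/5)(3/4) = 3/10; P(data | r = 3) = (3/5)(2/4) = 3/10; P(data | r = 4) = (4/5)(1/4) = 1/5.
The prior-weighted likelihoods are 1/3 · 3/10 = 1/10, 1/3 · 3/10 = 1/10, 1/3 · 1/5 = 1/15; summing to 4/15.
By Bayes' rule, P(r = 3 | data) = (1/10) / (4/15) = 3/8.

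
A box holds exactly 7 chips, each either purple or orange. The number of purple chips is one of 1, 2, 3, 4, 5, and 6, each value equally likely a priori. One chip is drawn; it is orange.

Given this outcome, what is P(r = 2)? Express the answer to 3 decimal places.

0.238

The likelihood of this draw under each hypothesis: P(data | r = 1) = (6/7) = 6/7; P(data | r = 2) = (5/7) = 5/7; P(data | r = 3) = (4/7) = 4/7; P(data | r = 4) = (3/7) = 3/7; P(data | r = 5) = (2/7) = 2/7; P(data | r = 6) = (1/7) = 1/7.
The prior-weighted likelihoods are 1/6 · 6/7 = 1/7, 1/6 · 5/7 = 5/42, 1/6 · 4/7 = 2/21, 1/6 · 3/7 = 1/14, 1/6 · 2/7 = 1/21, 1/6 · 1/7 = 1/42; summing to 1/2.
So P(r = 2 | data) = (5/42) / (1/2) = 5/21.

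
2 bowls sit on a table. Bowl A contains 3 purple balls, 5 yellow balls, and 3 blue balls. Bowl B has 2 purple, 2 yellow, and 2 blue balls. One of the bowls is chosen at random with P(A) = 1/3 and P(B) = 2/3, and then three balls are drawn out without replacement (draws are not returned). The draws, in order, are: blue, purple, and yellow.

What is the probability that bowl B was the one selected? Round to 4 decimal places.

0.7458

For each hypothesis, P(data | H) works out to: P(data | bowl A) = (3/11)(3/10)(5/9) = 1/22; P(data | bowl B) = (2/6)(2/5)(2/4) = 1/15.
Multiplying each by its prior: 1/3 · 1/22 = 1/66, 2/3 · 1/15 = 2/45; these sum to 59/990.
Therefore the posterior P(bowl B | data) = (2/45) / (59/990) = 44/59.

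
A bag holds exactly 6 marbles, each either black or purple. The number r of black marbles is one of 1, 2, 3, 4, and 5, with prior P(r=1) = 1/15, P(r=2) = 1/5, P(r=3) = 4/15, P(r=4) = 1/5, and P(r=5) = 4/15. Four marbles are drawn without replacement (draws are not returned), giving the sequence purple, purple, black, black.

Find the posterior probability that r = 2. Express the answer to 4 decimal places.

0.2500

Compute the likelihood of the observed sequence for each case: P(data | r = 1) = (5/6)(4/5)(1/4)(0/3) = 0; P(data | r = 2) = (4/6)(3/5)(2/4)(1/3) = 1/15; P(data | r = 3) = (3/6)(2/5)(3/4)(2/3) = 1/10; P(data | r = 4) = (2/6)(1/5)(4/4)(3/3) = 1/15; P(data | r = 5) = (1/6)(0/5) = 0.
Weighting by the prior gives 1/15 · 0 = 0, 1/5 · 1/15 = 1/75, 4/15 · 1/10 = 2/75, 1/5 · 1/15 = 1/75, 4/15 · 0 = 0; summing to 4/75.
Therefore the posterior P(r = 2 | data) = (1/75) / (4/75) = 1/4.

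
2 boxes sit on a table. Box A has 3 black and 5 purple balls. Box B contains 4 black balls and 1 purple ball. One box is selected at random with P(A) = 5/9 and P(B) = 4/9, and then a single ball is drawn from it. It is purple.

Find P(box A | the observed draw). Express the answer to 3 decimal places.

For each hypothesis, P(data | H) works out to: P(data | box A) = (5/8) = 5/8; P(data | box B) = (1/5) = 1/5.
Multiplying each by its prior: 5/9 · 5/8 = 25/72, 4/9 · 1/5 = 4/45; summing to 157/360.
Therefore the posterior P(box A | data) = (25/72) / (157/360) = 125/157.

0.796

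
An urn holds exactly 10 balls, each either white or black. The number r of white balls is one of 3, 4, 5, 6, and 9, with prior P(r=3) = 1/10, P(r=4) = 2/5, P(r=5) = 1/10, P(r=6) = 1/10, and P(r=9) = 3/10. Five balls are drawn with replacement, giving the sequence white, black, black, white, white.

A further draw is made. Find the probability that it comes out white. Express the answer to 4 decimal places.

0.5018

The likelihood of the observed sequence under each hypothesis: P(data | r = 3) = (3/10)(7/10)(7/10)(3/10)(3/10) = 0.01323; P(data | r = 4) = (4/10)(6/10)(6/10)(4/10)(4/10) = 0.02304; P(data | r = 5) = (5/10)(5/10)(5/10)(5/10)(5/10) = 0.03125; P(data | r = 6) = (6/10)(4/10)(4/10)(6/10)(6/10) = 0.03456; P(data | r = 9) = (9/10)(1/10)(1/10)(9/10)(9/10) = 0.00729.
Weighting by the prior gives 1/10 · 0.01323 = 0.001323, 2/5 · 0.02304 = 0.009216, 1/10 · 0.03125 = 0.003125, 1/10 · 0.03456 = 0.003456, 3/10 · 0.00729 = 0.002187; these sum to 0.019307.
The posterior is then P(r = 3 | data) = 0.068524, P(r = 4 | data) = 0.47734, P(r = 5 | data) = 0.16186, P(r = 6 | data) = 0.179, P(r = 9 | data) = 0.11327.
Averaging over the posterior, P(white next | data) = (3/10)(0.068524) + (2/5)(0.47734) + (1/2)(0.16186) + (3/5)(0.179) + (9/10)(0.11327) = 0.50177.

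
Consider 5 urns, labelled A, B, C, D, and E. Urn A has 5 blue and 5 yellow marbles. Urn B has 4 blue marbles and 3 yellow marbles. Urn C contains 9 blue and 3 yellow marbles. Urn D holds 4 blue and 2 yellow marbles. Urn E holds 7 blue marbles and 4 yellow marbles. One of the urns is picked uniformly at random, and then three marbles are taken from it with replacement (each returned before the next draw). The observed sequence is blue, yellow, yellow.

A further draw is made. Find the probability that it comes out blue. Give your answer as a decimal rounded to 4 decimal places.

0.5989

Compute the likelihood of the observed sequence for each case: P(data | urn A) = (5/10)(5/10)(5/10) = 0.125; P(data | urn B) = (4/7)(3/7)(3/7) = 0.10496; P(data | urn C) = (9/12)(3/12)(3/12) = 0.046875; P(data | urn D) = (4/6)(2/6)(2/6) = 0.074074; P(data | urn E) = (7/11)(4/11)(4/11) = 0.084147.
Multiplying each by its prior: 1/5 · 0.125 = 0.025, 1/5 · 0.10496 = 0.020991, 1/5 · 0.046875 = 0.009375, 1/5 · 0.074074 = 0.014815, 1/5 · 0.084147 = 0.016829; with total 0.087011.
The posterior is then P(urn A | data) = 0.28732, P(urn B | data) = 0.24125, P(urn C | data) = 0.10775, P(urn D | data) = 0.17026, P(urn E | data) = 0.19342.
The predictive probability is P(blue next | data) = (1/2)(0.28732) + (4/7)(0.24125) + (3/4)(0.10775) + (2/3)(0.17026) + (7/11)(0.19342) = 0.59892.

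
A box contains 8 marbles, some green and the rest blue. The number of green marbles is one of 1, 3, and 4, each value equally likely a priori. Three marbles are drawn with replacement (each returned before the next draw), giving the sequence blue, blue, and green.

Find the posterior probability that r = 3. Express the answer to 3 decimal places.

0.399

For each hypothesis, P(data | H) works out to: P(data | r = 1) = (7/8)(7/8)(1/8) = 0.095703; P(data | r = 3) = (5/8)(5/8)(3/8) = 0.14648; P(data | r = 4) = (4/8)(4/8)(4/8) = 0.125.
Weighting by the prior gives 1/3 · 0.095703 = 0.031901, 1/3 · 0.14648 = 0.048828, 1/3 · 0.125 = 0.041667; with total 0.1224.
Hence P(r = 3 | data) = (0.048828) / (0.1224) = 0.39894.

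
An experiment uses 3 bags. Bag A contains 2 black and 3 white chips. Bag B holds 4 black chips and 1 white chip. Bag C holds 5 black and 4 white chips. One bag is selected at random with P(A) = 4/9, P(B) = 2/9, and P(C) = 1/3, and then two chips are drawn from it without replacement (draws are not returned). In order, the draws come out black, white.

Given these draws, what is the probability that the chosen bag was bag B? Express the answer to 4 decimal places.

0.1644

Under each hypothesis, the probability of the observed sequence is: P(data | bag A) = (2/5)(3/4) = 3/10; P(data | bag B) = (4/5)(1/4) = 1/5; P(data | bag C) = (5/9)(4/8) = 5/18.
Multiplying each by its prior: 4/9 · 3/10 = 2/15, 2/9 · 1/5 = 2/45, 1/3 · 5/18 = 5/54; these sum to 73/270.
Hence P(bag B | data) = (2/45) / (73/270) = 12/73.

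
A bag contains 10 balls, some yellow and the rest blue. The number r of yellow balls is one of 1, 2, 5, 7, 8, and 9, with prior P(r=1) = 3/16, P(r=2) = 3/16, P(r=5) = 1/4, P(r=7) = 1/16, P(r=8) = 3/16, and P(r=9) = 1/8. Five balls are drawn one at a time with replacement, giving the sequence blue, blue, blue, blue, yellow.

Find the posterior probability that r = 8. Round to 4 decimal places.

0.0067

Compute the likelihood of the observed sequence for each case: P(data | r = 1) = (9/10)(9/10)(9/10)(9/10)(1/10) = 0.06561; P(data | r = 2) = (8/10)(8/10)(8/10)(8/10)(2/10) = 0.08192; P(data | r = 5) = (5/10)(5/10)(5/10)(5/10)(5/10) = 0.03125; P(data | r = 7) = (3/10)(3/10)(3/10)(3/10)(7/10) = 0.00567; P(data | r = 8) = (2/10)(2/10)(2/10)(2/10)(8/10) = 0.00128; P(data | r = 9) = (1/10)(1/10)(1/10)(1/10)(9/10) = 9e-05.
The prior-weighted likelihoods are 3/16 · 0.06561 = 0.012302, 3/16 · 0.08192 = 0.01536, 1/4 · 0.03125 = 0.0078125, 1/16 · 0.00567 = 0.00035437, 3/16 · 0.00128 = 0.00024, 1/8 · 9e-05 = 1.125e-05; with total 0.03608.
Therefore the posterior P(r = 8 | data) = (0.00024) / (0.03608) = 0.0066519.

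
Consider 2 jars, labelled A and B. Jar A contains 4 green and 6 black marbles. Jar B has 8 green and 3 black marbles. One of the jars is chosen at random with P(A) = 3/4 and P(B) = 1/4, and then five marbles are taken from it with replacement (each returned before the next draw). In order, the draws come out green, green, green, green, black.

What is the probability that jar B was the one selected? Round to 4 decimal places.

0.6235

Compute the likelihood of the observed sequence for each case: P(data | jar A) = (4/10)(4/10)(4/10)(4/10)(6/10) = 0.01536; P(data | jar B) = (8/11)(8/11)(8/11)(8/11)(3/11) = 0.076299.
Multiplying each by its prior: 3/4 · 0.01536 = 0.01152, 1/4 · 0.076299 = 0.019075; summing to 0.030595.
Hence P(jar B | data) = (0.019075) / (0.030595) = 0.62346.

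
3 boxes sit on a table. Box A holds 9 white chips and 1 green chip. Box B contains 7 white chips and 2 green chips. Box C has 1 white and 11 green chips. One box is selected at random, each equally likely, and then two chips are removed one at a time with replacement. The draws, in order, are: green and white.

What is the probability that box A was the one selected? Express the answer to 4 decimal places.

For each hypothesis, P(data | H) works out to: P(data | box A) = (1/10)(9/10) = 0.09; P(data | box B) = (2/9)(7/9) = 0.17284; P(data | box C) = (11/12)(1/12) = 0.076389.
Weighting by the prior gives 1/3 · 0.09 = 0.03, 1/3 · 0.17284 = 0.057613, 1/3 · 0.076389 = 0.025463; summing to 0.11308.
So P(box A | data) = (0.03) / (0.11308) = 0.26531.

0.2653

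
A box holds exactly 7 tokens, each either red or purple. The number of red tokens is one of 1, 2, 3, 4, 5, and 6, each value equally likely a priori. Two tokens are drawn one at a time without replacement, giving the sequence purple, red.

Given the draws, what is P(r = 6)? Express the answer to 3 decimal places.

0.107

The likelihood of the observed sequence under each hypothesis: P(data | r = 1) = (6/7)(1/6) = 1/7; P(data | r = 2) = (5/7)(2/6) = 5/21; P(data | r = 3) = (4/7)(3/6) = 2/7; P(data | r = 4) = (3/7)(4/6) = 2/7; P(data | r = 5) = (2/7)(5/6) = 5/21; P(data | r = 6) = (1/7)(6/6) = 1/7.
Weighting by the prior gives 1/6 · 1/7 = 1/42, 1/6 · 5/21 = 5/126, 1/6 · 2/7 = 1/21, 1/6 · 2/7 = 1/21, 1/6 · 5/21 = 5/126, 1/6 · 1/7 = 1/42; summing to 2/9.
So P(r = 6 | data) = (1/42) / (2/9) = 3/28.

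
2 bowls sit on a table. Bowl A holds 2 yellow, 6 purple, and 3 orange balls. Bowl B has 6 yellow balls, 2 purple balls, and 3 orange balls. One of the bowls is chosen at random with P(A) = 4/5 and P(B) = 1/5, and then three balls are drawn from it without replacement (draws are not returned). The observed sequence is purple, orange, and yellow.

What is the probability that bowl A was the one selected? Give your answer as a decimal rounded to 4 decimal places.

Under each hypothesis, the probability of the observed sequence is: P(data | bowl A) = (6/11)(3/10)(2/9) = 2/55; P(data | bowl B) = (2/11)(3/10)(6/9) = 2/55.
Weighting by the prior gives 4/5 · 2/55 = 8/275, 1/5 · 2/55 = 2/275; with total 2/55.
Therefore the posterior P(bowl A | data) = (8/275) / (2/55) = 4/5.

0.8000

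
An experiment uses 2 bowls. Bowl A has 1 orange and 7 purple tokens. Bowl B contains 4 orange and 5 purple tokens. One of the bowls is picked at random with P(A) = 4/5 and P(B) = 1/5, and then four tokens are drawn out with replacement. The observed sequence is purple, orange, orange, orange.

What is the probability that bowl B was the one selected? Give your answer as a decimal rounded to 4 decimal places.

0.8771

The likelihood of the observed sequence under each hypothesis: P(data | bowl A) = (7/8)(1/8)(1/8)(1/8) = 0.001709; P(data | bowl B) = (5/9)(4/9)(4/9)(4/9) = 0.048773.
Weighting by the prior gives 4/5 · 0.001709 = 0.0013672, 1/5 · 0.048773 = 0.0097546; with total 0.011122.
Therefore the posterior P(bowl B | data) = (0.0097546) / (0.011122) = 0.87707.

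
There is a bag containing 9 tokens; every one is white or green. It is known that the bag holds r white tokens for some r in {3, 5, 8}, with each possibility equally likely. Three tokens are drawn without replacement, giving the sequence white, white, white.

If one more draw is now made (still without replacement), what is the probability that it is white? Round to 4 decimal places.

0.7463

Compute the likelihood of the observed sequence for each case: P(data | r = 3) = (3/9)(2/8)(1/7) = 1/84; P(data | r = 5) = (5/9)(4/8)(3/7) = 5/42; P(data | r = 8) = (8/9)(7/8)(6/7) = 2/3.
Weighting by the prior gives 1/3 · 1/84 = 1/252, 1/3 · 5/42 = 5/126, 1/3 · 2/3 = 2/9; these sum to 67/252.
Normalising, the posterior is P(r = 3 | data) = 1/67, P(r = 5 | data) = 10/67, P(r = 8 | data) = 56/67.
The predictive probability is P(white next | data) = (0)(1/67) + (1/3)(10/67) + (5/6)(56/67) = 50/67.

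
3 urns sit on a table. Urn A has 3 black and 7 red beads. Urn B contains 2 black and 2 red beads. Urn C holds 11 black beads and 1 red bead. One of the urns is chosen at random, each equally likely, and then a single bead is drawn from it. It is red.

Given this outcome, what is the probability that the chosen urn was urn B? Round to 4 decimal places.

Compute the likelihood of this draw for each case: P(data | urn A) = (7/10) = 7/10; P(data | urn B) = (2/4) = 1/2; P(data | urn C) = (1/12) = 1/12.
Weighting by the prior gives 1/3 · 7/10 = 7/30, 1/3 · 1/2 = 1/6, 1/3 · 1/12 = 1/36; with total 77/180.
So P(urn B | data) = (1/6) / (77/180) = 30/77.

0.3896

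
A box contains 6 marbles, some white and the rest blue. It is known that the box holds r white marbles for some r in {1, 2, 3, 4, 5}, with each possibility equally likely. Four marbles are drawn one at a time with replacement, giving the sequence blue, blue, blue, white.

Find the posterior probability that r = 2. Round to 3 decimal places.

0.345

Under each hypothesis, the probability of the observed sequence is: P(data | r = 1) = (5/6)(5/6)(5/6)(1/6) = 0.096451; P(data | r = 2) = (4/6)(4/6)(4/6)(2/6) = 0.098765; P(data | r = 3) = (3/6)(3/6)(3/6)(3/6) = 0.0625; P(data | r = 4) = (2/6)(2/6)(2/6)(4/6) = 0.024691; P(data | r = 5) = (1/6)(1/6)(1/6)(5/6) = 0.003858.
The prior-weighted likelihoods are 1/5 · 0.096451 = 0.01929, 1/5 · 0.098765 = 0.019753, 1/5 · 0.0625 = 0.0125, 1/5 · 0.024691 = 0.0049383, 1/5 · 0.003858 = 0.0007716; summing to 0.057253.
So P(r = 2 | data) = (0.019753) / (0.057253) = 0.34501.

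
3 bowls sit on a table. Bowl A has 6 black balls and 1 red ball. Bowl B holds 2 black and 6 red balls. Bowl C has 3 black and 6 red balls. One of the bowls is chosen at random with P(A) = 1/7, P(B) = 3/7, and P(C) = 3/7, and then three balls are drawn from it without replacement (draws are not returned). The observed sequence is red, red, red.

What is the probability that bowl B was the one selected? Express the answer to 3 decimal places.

Compute the likelihood of the observed sequence for each case: P(data | bowl A) = (1/7)(0/6) = 0; P(data | bowl B) = (6/8)(5/7)(4/6) = 5/14; P(data | bowl C) = (6/9)(5/8)(4/7) = 5/21.
Weighting by the prior gives 1/7 · 0 = 0, 3/7 · 5/14 = 15/98, 3/7 · 5/21 = 5/49; summing to 25/98.
So P(bowl B | data) = (15/98) / (25/98) = 3/5.

0.600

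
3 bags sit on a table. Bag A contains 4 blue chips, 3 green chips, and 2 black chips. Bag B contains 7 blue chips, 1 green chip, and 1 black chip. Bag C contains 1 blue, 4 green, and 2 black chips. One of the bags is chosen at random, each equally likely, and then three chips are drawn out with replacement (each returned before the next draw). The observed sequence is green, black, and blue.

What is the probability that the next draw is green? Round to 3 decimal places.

0.385

Compute the likelihood of the observed sequence for each case: P(data | bag A) = (3/9)(2/9)(4/9) = 0.032922; P(data | bag B) = (1/9)(1/9)(7/9) = 0.0096022; P(data | bag C) = (4/7)(2/7)(1/7) = 0.023324.
Multiplying each by its prior: 1/3 · 0.032922 = 0.010974, 1/3 · 0.0096022 = 0.0032007, 1/3 · 0.023324 = 0.0077745; summing to 0.021949.
Dividing through by the total gives posterior P(bag A | data) = 0.49997, P(bag B | data) = 0.14582, P(bag C | data) = 0.35421.
Averaging over the posterior, P(green next | data) = (1/3)(0.49997) + (1/9)(0.14582) + (4/7)(0.35421) = 0.38526.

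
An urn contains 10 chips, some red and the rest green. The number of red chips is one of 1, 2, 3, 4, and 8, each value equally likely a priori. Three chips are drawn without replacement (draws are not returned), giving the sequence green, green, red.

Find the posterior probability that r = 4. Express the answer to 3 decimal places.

Compute the likelihood of the observed sequence for each case: P(data | r = 1) = (9/10)(8/9)(1/8) = 0.1; P(data | r = 2) = (8/10)(7/9)(2/8) = 0.15556; P(data | r = 3) = (7/10)(6/9)(3/8) = 0.175; P(data | r = 4) = (6/10)(5/9)(4/8) = 0.16667; P(data | r = 8) = (2/10)(1/9)(8/8) = 0.022222.
Weighting by the prior gives 1/5 · 0.1 = 0.02, 1/5 · 0.15556 = 0.031111, 1/5 · 0.175 = 0.035, 1/5 · 0.16667 = 0.033333, 1/5 · 0.022222 = 0.0044444; summing to 0.12389.
By Bayes' rule, P(r = 4 | data) = (0.033333) / (0.12389) = 0.26906.

0.269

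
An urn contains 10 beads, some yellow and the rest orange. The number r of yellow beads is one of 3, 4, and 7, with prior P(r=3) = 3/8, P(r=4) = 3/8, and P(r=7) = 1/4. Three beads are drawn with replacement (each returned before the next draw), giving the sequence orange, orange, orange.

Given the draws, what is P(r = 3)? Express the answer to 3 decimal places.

0.594

For each hypothesis, P(data | H) works out to: P(data | r = 3) = (7/10)(7/10)(7/10) = 0.343; P(data | r = 4) = (6/10)(6/10)(6/10) = 0.216; P(data | r = 7) = (3/10)(3/10)(3/10) = 0.027.
Weighting by the prior gives 3/8 · 0.343 = 0.12862, 3/8 · 0.216 = 0.081, 1/4 · 0.027 = 0.00675; summing to 0.21638.
By Bayes' rule, P(r = 3 | data) = (0.12862) / (0.21638) = 0.59445.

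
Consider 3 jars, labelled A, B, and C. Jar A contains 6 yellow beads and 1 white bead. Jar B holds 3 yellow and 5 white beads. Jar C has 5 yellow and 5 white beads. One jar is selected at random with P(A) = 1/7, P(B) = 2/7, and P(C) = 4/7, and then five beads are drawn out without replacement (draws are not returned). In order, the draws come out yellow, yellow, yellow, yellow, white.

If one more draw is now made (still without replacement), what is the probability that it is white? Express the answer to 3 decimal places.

Under each hypothesis, the probability of the observed sequence is: P(data | jar A) = (6/7)(5/6)(4/5)(3/4)(1/3) = 1/7; P(data | jar B) = (3/8)(2/7)(1/6)(0/5) = 0; P(data | jar C) = (5/10)(4/9)(3/8)(2/7)(5/6) = 5/252.
Weighting by the prior gives 1/7 · 1/7 = 1/49, 2/7 · 0 = 0, 4/7 · 5/252 = 5/441; summing to 2/63.
Dividing through by the total gives posterior P(jar A | data) = 9/14, P(jar B | data) = 0, P(jar C | data) = 5/14.
Averaging over the posterior, P(white next | data) = (0)(9/14) + (4/5)(5/14) = 2/7.

0.286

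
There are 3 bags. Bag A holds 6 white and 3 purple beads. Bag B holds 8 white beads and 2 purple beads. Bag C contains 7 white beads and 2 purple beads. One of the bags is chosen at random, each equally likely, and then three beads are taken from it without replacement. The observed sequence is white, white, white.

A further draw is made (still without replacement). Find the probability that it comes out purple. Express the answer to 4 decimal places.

For each hypothesis, P(data | H) works out to: P(data | bag A) = (6/9)(5/8)(4/7) = 5/21; P(data | bag B) = (8/10)(7/9)(6/8) = 7/15; P(data | bag C) = (7/9)(6/8)(5/7) = 5/12.
The prior-weighted likelihoods are 1/3 · 5/21 = 5/63, 1/3 · 7/15 = 7/45, 1/3 · 5/12 = 5/36; with total 157/420.
Dividing through by the total gives posterior P(bag A | data) = 0.21231, P(bag B | data) = 0.41614, P(bag C | data) = 0.37155.
Averaging over the posterior, P(purple next | data) = (1/2)(0.21231) + (2/7)(0.41614) + (1/3)(0.37155) = 0.3489.

0.3489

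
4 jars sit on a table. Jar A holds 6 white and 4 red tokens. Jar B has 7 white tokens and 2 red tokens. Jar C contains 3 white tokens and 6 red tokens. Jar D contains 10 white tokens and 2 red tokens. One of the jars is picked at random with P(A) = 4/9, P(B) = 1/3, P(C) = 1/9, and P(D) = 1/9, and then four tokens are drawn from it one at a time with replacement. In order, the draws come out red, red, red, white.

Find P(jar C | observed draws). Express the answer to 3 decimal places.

The likelihood of the observed sequence under each hypothesis: P(data | jar A) = (4/10)(4/10)(4/10)(6/10) = 0.0384; P(data | jar B) = (2/9)(2/9)(2/9)(7/9) = 0.0085353; P(data | jar C) = (6/9)(6/9)(6/9)(3/9) = 0.098765; P(data | jar D) = (2/12)(2/12)(2/12)(10/12) = 0.003858.
Weighting by the prior gives 4/9 · 0.0384 = 0.017067, 1/3 · 0.0085353 = 0.0028451, 1/9 · 0.098765 = 0.010974, 1/9 · 0.003858 = 0.00042867; summing to 0.031314.
Therefore the posterior P(jar C | data) = (0.010974) / (0.031314) = 0.35044.

0.350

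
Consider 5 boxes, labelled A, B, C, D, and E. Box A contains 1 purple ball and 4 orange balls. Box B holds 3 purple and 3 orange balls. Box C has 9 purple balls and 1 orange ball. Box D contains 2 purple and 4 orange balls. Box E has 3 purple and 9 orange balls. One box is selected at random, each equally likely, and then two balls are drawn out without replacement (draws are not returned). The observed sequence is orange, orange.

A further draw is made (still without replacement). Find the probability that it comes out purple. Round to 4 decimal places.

Under each hypothesis, the probability of the observed sequence is: P(data | box A) = (4/5)(3/4) = 3/5; P(data | box B) = (3/6)(2/5) = 1/5; P(data | box C) = (1/10)(0/9) = 0; P(data | box D) = (4/6)(3/5) = 2/5; P(data | box E) = (9/12)(8/11) = 6/11.
Weighting by the prior gives 1/5 · 3/5 = 3/25, 1/5 · 1/5 = 1/25, 1/5 · 0 = 0, 1/5 · 2/5 = 2/25, 1/5 · 6/11 = 6/55; these sum to 96/275.
The posterior is then P(box A | data) = 11/32, P(box B | data) = 11/96, P(box C | data) = 0, P(box D | data) = 11/48, P(box E | data) = 5/16.
So P(purple next | data) = Σ P(purple next | H) P(H | data) = (1/3)(11/32) + (3/4)(11/96) + (1/2)(11/48) + (3/10)(5/16) = 157/384.

0.4089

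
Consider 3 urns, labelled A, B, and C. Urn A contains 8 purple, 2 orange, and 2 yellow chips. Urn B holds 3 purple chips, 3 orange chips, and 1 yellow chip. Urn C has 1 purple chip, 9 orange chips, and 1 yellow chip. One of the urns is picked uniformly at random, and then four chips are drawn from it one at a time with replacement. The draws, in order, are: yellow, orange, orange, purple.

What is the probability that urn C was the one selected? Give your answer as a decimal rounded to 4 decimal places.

0.2785

For each hypothesis, P(data | H) works out to: P(data | urn A) = (2/12)(2/12)(2/12)(8/12) = 0.0030864; P(data | urn B) = (1/7)(3/7)(3/7)(3/7) = 0.011245; P(data | urn C) = (1/11)(9/11)(9/11)(1/11) = 0.0055324.
Multiplying each by its prior: 1/3 · 0.0030864 = 0.0010288, 1/3 · 0.011245 = 0.0037484, 1/3 · 0.0055324 = 0.0018441; summing to 0.0066214.
Therefore the posterior P(urn C | data) = (0.0018441) / (0.0066214) = 0.27851.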